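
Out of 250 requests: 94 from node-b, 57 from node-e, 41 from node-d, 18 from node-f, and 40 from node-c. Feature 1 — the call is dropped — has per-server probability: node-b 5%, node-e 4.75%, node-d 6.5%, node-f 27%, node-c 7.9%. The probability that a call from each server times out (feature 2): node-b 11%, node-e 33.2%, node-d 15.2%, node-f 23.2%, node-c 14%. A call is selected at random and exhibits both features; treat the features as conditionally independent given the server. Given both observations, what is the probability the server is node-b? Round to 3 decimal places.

Unnormalized posteriors (prior × likelihood):
  node-b: 0.376 × 0.05 × 0.11 = 0.002068
  node-e: 0.228 × 0.0475 × 0.332 = 0.00359556
  node-d: 0.164 × 0.065 × 0.152 = 0.00162032
  node-f: 0.072 × 0.27 × 0.232 = 0.00451008
  node-c: 0.16 × 0.079 × 0.14 = 0.0017696
Total = 0.01356356.
P(node-b | evidence) = 0.002068 / 0.01356356 ≈ 0.152.

0.152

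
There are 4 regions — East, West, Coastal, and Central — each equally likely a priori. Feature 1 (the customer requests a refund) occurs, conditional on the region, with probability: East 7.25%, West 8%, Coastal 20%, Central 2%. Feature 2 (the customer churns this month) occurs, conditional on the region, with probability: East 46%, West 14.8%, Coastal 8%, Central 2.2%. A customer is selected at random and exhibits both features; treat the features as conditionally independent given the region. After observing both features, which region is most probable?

East

With a uniform prior (1/4 each), posterior ∝ likelihood:
  East: 0.0725 × 0.46 = 0.03335
  West: 0.08 × 0.148 = 0.01184
  Coastal: 0.2 × 0.08 = 0.016
  Central: 0.02 × 0.022 = 0.00044
Normalizing constant = 0.06163.
Largest term belongs to East, so East is most probable.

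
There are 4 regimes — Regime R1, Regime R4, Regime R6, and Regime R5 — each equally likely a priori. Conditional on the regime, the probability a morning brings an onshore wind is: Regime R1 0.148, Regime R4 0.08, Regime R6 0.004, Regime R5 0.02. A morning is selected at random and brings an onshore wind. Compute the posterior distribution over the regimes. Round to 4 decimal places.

Regime R1 0.5873, Regime R4 0.3175, Regime R6 0.0159, Regime R5 0.0794

Since the prior is uniform, the posterior is proportional to the likelihood:
  Regime R1: 0.148
  Regime R4: 0.08
  Regime R6: 0.004
  Regime R5: 0.02
Sum = 0.252.
P(Regime R1 | onshore) = 0.148/0.252 ≈ 0.5873
P(Regime R4 | onshore) = 0.08/0.252 ≈ 0.3175
P(Regime R6 | onshore) = 0.004/0.252 ≈ 0.0159
P(Regime R5 | onshore) = 0.02/0.252 ≈ 0.0794
(Check: 0.5873+0.3175+0.0159+0.0794 = 1.0001.)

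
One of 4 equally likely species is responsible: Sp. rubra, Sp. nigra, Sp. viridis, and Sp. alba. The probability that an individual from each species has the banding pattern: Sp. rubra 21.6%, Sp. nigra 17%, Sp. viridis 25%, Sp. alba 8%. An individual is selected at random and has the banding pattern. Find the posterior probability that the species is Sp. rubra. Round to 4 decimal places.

With a uniform prior (1/4 each), posterior ∝ likelihood:
  Sp. rubra: 0.216
  Sp. nigra: 0.17
  Sp. viridis: 0.25
  Sp. alba: 0.08
Sum = 0.716.
P(Sp. rubra | evidence) = 0.216 / 0.716 ≈ 0.3017.

0.3017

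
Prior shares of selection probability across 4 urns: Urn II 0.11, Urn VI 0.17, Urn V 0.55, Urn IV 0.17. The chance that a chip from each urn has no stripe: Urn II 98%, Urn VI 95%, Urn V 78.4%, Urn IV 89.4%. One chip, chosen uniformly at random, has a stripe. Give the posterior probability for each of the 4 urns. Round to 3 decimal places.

Taking complements, P(striped | each) = Urn II 0.02, Urn VI 0.05, Urn V 0.216, Urn IV 0.106.
Compute prior × likelihood for every hypothesis:
  Urn II: 0.11 × 0.02 = 0.0022
  Urn VI: 0.17 × 0.05 = 0.0085
  Urn V: 0.55 × 0.216 = 0.1188
  Urn IV: 0.17 × 0.106 = 0.01802
Normalizing constant = 0.14752.
P(Urn II | striped) = 0.0022/0.14752 ≈ 0.015
P(Urn VI | striped) = 0.0085/0.14752 ≈ 0.058
P(Urn V | striped) = 0.1188/0.14752 ≈ 0.805
P(Urn IV | striped) = 0.01802/0.14752 ≈ 0.122
(Check: 0.015+0.058+0.805+0.122 = 1.000.)

Urn II 0.015, Urn VI 0.058, Urn V 0.805, Urn IV 0.122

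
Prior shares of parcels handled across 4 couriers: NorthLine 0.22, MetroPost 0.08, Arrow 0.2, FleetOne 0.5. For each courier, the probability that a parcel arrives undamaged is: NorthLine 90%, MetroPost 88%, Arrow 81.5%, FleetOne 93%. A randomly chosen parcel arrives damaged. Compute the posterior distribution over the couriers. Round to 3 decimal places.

NorthLine 0.212, MetroPost 0.093, Arrow 0.357, FleetOne 0.338

Taking complements, P(damaged | each) = NorthLine 0.1, MetroPost 0.12, Arrow 0.185, FleetOne 0.07.
Compute prior × likelihood for every hypothesis:
  NorthLine: 0.22 × 0.1 = 0.022
  MetroPost: 0.08 × 0.12 = 0.0096
  Arrow: 0.2 × 0.185 = 0.037
  FleetOne: 0.5 × 0.07 = 0.035
Normalizing constant = 0.1036.
P(NorthLine | damaged) = 0.022/0.1036 ≈ 0.212
P(MetroPost | damaged) = 0.0096/0.1036 ≈ 0.093
P(Arrow | damaged) = 0.037/0.1036 ≈ 0.357
P(FleetOne | damaged) = 0.035/0.1036 ≈ 0.338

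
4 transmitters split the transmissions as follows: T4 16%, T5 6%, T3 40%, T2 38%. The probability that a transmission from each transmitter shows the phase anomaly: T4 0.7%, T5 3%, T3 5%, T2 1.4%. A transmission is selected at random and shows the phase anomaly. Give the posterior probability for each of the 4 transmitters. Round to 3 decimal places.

T4 0.040, T5 0.064, T3 0.708, T2 0.188

By Bayes' rule, posterior ∝ prior × likelihood:
  T4: 0.16 × 0.007 = 0.00112
  T5: 0.06 × 0.03 = 0.0018
  T3: 0.4 × 0.05 = 0.02
  T2: 0.38 × 0.014 = 0.00532
Sum = 0.02824.
P(T4 | anomaly) = 0.00112/0.02824 ≈ 0.040
P(T5 | anomaly) = 0.0018/0.02824 ≈ 0.064
P(T3 | anomaly) = 0.02/0.02824 ≈ 0.708
P(T2 | anomaly) = 0.00532/0.02824 ≈ 0.188
(Check: 0.040+0.064+0.708+0.188 = 1.000.)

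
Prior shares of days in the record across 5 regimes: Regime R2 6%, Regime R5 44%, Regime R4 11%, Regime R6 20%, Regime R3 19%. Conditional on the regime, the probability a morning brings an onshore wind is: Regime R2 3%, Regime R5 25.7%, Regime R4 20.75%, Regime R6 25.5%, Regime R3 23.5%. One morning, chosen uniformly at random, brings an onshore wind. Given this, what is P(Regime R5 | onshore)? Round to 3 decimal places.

0.485

By Bayes' rule, posterior ∝ prior × likelihood:
  Regime R2: 0.06 × 0.03 = 0.0018
  Regime R5: 0.44 × 0.257 = 0.11308
  Regime R4: 0.11 × 0.2075 = 0.022825
  Regime R6: 0.2 × 0.255 = 0.051
  Regime R3: 0.19 × 0.235 = 0.04465
Normalizing constant = 0.233355.
P(Regime R5 | evidence) = 0.11308 / 0.233355 ≈ 0.485.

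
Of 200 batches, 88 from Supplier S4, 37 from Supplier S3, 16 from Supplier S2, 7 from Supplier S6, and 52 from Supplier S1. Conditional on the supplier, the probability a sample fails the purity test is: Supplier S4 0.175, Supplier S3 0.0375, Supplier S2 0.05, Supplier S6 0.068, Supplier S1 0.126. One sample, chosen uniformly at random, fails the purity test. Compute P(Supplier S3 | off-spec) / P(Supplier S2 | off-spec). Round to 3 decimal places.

1.734

Prior × likelihood for each hypothesis:
  Supplier S4: 0.44 × 0.175 = 0.077
  Supplier S3: 0.185 × 0.0375 = 0.0069375
  Supplier S2: 0.08 × 0.05 = 0.004
  Supplier S6: 0.035 × 0.068 = 0.00238
  Supplier S1: 0.26 × 0.126 = 0.03276
Normalizing constant = 0.1230775.
The ratio is 0.0069375 / 0.004 (the normalizer cancels) = 1.734.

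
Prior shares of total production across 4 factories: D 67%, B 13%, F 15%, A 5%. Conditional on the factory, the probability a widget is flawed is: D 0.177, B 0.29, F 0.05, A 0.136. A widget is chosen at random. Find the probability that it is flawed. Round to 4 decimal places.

0.1706

By Bayes' rule, posterior ∝ prior × likelihood:
  D: 0.67 × 0.177 = 0.11859
  B: 0.13 × 0.29 = 0.0377
  F: 0.15 × 0.05 = 0.0075
  A: 0.05 × 0.136 = 0.0068
P(flawed) = 0.11859 + 0.0377 + 0.0075 + 0.0068 = 0.17059 → 0.1706.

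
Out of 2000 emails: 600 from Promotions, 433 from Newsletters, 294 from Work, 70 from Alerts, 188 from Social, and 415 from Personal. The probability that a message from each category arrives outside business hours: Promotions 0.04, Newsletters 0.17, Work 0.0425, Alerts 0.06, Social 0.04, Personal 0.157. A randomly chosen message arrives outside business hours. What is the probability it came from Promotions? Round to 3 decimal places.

0.128

Unnormalized posteriors (prior × likelihood):
  Promotions: 0.3 × 0.04 = 0.012
  Newsletters: 0.2165 × 0.17 = 0.036805
  Work: 0.147 × 0.0425 = 0.0062475
  Alerts: 0.035 × 0.06 = 0.0021
  Social: 0.094 × 0.04 = 0.00376
  Personal: 0.2075 × 0.157 = 0.0325775
Total = 0.09349.
P(Promotions | evidence) = 0.012 / 0.09349 ≈ 0.128.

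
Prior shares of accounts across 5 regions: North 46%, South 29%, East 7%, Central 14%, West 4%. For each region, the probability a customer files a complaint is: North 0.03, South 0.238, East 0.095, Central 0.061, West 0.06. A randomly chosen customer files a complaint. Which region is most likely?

Compute prior × likelihood for every hypothesis:
  North: 0.46 × 0.03 = 0.0138
  South: 0.29 × 0.238 = 0.06902
  East: 0.07 × 0.095 = 0.00665
  Central: 0.14 × 0.061 = 0.00854
  West: 0.04 × 0.06 = 0.0024
Sum = 0.10041.
Largest term belongs to South, so South is most probable.

South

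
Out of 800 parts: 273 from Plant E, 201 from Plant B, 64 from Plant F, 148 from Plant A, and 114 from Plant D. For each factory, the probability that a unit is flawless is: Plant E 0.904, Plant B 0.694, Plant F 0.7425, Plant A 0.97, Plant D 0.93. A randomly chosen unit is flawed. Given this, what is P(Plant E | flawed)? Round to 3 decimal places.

0.225

Taking complements, P(flawed | each) = Plant E 0.096, Plant B 0.306, Plant F 0.2575, Plant A 0.03, Plant D 0.07.
By Bayes' rule, posterior ∝ prior × likelihood:
  Plant E: 0.34125 × 0.096 = 0.03276
  Plant B: 0.25125 × 0.306 = 0.0768825
  Plant F: 0.08 × 0.2575 = 0.0206
  Plant A: 0.185 × 0.03 = 0.00555
  Plant D: 0.1425 × 0.07 = 0.009975
Sum = 0.1457675.
P(Plant E | evidence) = 0.03276 / 0.1457675 ≈ 0.225.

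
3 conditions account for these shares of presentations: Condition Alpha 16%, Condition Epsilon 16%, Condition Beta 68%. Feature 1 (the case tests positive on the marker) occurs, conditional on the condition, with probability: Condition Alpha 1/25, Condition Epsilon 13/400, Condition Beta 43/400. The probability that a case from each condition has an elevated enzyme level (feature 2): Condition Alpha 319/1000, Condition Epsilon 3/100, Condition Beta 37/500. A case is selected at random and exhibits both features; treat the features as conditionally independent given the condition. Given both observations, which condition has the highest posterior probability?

Condition Beta

Unnormalized posteriors (prior × likelihood):
  Condition Alpha: 0.16 × 0.04 × 0.319 = 0.0020416
  Condition Epsilon: 0.16 × 0.0325 × 0.03 = 0.000156
  Condition Beta: 0.68 × 0.1075 × 0.074 = 0.0054094
Normalizing constant = 0.007607.
Largest term belongs to Condition Beta, so Condition Beta is most probable.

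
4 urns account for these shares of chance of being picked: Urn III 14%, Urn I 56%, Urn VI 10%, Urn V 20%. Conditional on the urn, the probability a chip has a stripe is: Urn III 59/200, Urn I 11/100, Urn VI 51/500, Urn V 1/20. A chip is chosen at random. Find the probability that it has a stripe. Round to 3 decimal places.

0.123

Unnormalized posteriors (prior × likelihood):
  Urn III: 0.14 × 0.295 = 0.0413
  Urn I: 0.56 × 0.11 = 0.0616
  Urn VI: 0.1 × 0.102 = 0.0102
  Urn V: 0.2 × 0.05 = 0.01
P(striped) = 0.0413 + 0.0616 + 0.0102 + 0.01 = 0.1231 → 0.123.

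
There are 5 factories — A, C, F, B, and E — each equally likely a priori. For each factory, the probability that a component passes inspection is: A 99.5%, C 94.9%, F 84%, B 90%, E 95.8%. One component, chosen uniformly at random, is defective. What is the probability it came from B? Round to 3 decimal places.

Taking complements, P(defective | each) = A 0.005, C 0.051, F 0.16, B 0.1, E 0.042.
With a uniform prior (1/5 each), posterior ∝ likelihood:
  A: 0.005
  C: 0.051
  F: 0.16
  B: 0.1
  E: 0.042
Total = 0.358.
P(B | evidence) = 0.1 / 0.358 ≈ 0.279.

0.279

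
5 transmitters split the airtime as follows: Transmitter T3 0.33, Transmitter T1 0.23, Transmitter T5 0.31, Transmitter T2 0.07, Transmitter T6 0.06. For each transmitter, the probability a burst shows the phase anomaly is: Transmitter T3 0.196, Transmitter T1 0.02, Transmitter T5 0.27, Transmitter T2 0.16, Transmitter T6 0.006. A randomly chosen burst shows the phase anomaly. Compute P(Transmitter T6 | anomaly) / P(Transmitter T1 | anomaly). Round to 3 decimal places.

0.078

Unnormalized posteriors (prior × likelihood):
  Transmitter T3: 0.33 × 0.196 = 0.06468
  Transmitter T1: 0.23 × 0.02 = 0.0046
  Transmitter T5: 0.31 × 0.27 = 0.0837
  Transmitter T2: 0.07 × 0.16 = 0.0112
  Transmitter T6: 0.06 × 0.006 = 0.00036
Sum = 0.16454.
The ratio is 0.00036 / 0.0046 (the normalizer cancels) = 0.078.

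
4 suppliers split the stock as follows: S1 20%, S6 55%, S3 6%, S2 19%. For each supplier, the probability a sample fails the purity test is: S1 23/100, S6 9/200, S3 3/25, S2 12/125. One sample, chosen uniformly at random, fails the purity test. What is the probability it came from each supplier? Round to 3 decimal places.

Prior × likelihood for each hypothesis:
  S1: 0.2 × 0.23 = 0.046
  S6: 0.55 × 0.045 = 0.02475
  S3: 0.06 × 0.12 = 0.0072
  S2: 0.19 × 0.096 = 0.01824
Normalizing constant = 0.09619.
P(S1 | off-spec) = 0.046/0.09619 ≈ 0.478
P(S6 | off-spec) = 0.02475/0.09619 ≈ 0.257
P(S3 | off-spec) = 0.0072/0.09619 ≈ 0.075
P(S2 | off-spec) = 0.01824/0.09619 ≈ 0.190

S1 0.478, S6 0.257, S3 0.075, S2 0.190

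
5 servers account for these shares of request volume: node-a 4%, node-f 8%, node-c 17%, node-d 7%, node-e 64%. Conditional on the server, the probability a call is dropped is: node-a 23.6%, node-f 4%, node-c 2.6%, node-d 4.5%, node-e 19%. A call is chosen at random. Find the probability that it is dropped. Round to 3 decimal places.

0.142

Unnormalized posteriors (prior × likelihood):
  node-a: 0.04 × 0.236 = 0.00944
  node-f: 0.08 × 0.04 = 0.0032
  node-c: 0.17 × 0.026 = 0.00442
  node-d: 0.07 × 0.045 = 0.00315
  node-e: 0.64 × 0.19 = 0.1216
P(dropped) = 0.00944 + 0.0032 + 0.00442 + 0.00315 + 0.1216 = 0.14181 → 0.142.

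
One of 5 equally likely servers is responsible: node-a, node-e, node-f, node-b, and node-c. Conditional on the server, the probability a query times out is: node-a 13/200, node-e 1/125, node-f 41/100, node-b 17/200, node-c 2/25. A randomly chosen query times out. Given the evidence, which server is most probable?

Since the prior is uniform, the posterior is proportional to the likelihood:
  node-a: 0.065
  node-e: 0.008
  node-f: 0.41
  node-b: 0.085
  node-c: 0.08
Normalizing constant = 0.648.
Largest term belongs to node-f, so node-f is most probable.

node-f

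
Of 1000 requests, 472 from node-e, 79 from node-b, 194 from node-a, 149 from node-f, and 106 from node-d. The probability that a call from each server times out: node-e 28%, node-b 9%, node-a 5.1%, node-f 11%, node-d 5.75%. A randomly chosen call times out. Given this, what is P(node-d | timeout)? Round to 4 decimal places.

Unnormalized posteriors (prior × likelihood):
  node-e: 0.472 × 0.28 = 0.13216
  node-b: 0.079 × 0.09 = 0.00711
  node-a: 0.194 × 0.051 = 0.009894
  node-f: 0.149 × 0.11 = 0.01639
  node-d: 0.106 × 0.0575 = 0.006095
Normalizing constant = 0.171649.
P(node-d | evidence) = 0.006095 / 0.171649 ≈ 0.0355.

0.0355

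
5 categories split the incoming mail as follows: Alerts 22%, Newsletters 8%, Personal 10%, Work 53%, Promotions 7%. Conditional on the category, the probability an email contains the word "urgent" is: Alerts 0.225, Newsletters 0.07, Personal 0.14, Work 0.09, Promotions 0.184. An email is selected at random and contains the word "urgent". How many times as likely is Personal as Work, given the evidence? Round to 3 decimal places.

0.294

Compute prior × likelihood for every hypothesis:
  Alerts: 0.22 × 0.225 = 0.0495
  Newsletters: 0.08 × 0.07 = 0.0056
  Personal: 0.1 × 0.14 = 0.014
  Work: 0.53 × 0.09 = 0.0477
  Promotions: 0.07 × 0.184 = 0.01288
Total = 0.12968.
The ratio is 0.014 / 0.0477 (the normalizer cancels) = 0.294.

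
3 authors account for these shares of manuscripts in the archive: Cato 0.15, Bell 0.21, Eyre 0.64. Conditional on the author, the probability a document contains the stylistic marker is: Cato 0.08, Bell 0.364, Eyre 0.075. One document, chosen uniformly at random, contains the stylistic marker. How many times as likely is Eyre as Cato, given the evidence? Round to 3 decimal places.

Unnormalized posteriors (prior × likelihood):
  Cato: 0.15 × 0.08 = 0.012
  Bell: 0.21 × 0.364 = 0.07644
  Eyre: 0.64 × 0.075 = 0.048
Total = 0.13644.
The ratio is 0.048 / 0.012 (the normalizer cancels) = 4.000.

4.000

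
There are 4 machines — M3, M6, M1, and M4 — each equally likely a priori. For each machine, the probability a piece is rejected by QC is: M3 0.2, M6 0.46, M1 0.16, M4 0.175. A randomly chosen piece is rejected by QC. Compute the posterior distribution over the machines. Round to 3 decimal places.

M3 0.201, M6 0.462, M1 0.161, M4 0.176

Since the prior is uniform, the posterior is proportional to the likelihood:
  M3: 0.2
  M6: 0.46
  M1: 0.16
  M4: 0.175
Normalizing constant = 0.995.
P(M3 | rejected) = 0.2/0.995 ≈ 0.201
P(M6 | rejected) = 0.46/0.995 ≈ 0.462
P(M1 | rejected) = 0.16/0.995 ≈ 0.161
P(M4 | rejected) = 0.175/0.995 ≈ 0.176
(Check: 0.201+0.462+0.161+0.176 = 1.000.)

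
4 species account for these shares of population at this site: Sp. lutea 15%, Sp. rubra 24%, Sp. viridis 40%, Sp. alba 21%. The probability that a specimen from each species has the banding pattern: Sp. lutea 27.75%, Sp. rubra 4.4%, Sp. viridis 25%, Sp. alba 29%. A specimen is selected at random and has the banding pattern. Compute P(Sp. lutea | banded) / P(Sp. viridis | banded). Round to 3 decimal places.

0.416

Prior × likelihood for each hypothesis:
  Sp. lutea: 0.15 × 0.2775 = 0.041625
  Sp. rubra: 0.24 × 0.044 = 0.01056
  Sp. viridis: 0.4 × 0.25 = 0.1
  Sp. alba: 0.21 × 0.29 = 0.0609
Total = 0.213085.
The ratio is 0.041625 / 0.1 (the normalizer cancels) = 0.416.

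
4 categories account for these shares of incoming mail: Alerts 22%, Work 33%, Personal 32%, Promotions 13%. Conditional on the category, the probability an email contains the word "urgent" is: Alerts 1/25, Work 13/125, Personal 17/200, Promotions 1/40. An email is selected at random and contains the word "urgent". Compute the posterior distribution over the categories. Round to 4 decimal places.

Alerts 0.1196, Work 0.4665, Personal 0.3697, Promotions 0.0442

Compute prior × likelihood for every hypothesis:
  Alerts: 0.22 × 0.04 = 0.0088
  Work: 0.33 × 0.104 = 0.03432
  Personal: 0.32 × 0.085 = 0.0272
  Promotions: 0.13 × 0.025 = 0.00325
Sum = 0.07357.
P(Alerts | urgent-flag) = 0.0088/0.07357 ≈ 0.1196
P(Work | urgent-flag) = 0.03432/0.07357 ≈ 0.4665
P(Personal | urgent-flag) = 0.0272/0.07357 ≈ 0.3697
P(Promotions | urgent-flag) = 0.00325/0.07357 ≈ 0.0442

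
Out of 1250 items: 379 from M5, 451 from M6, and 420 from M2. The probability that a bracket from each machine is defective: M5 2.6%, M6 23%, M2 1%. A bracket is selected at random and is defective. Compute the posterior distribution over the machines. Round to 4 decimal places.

By Bayes' rule, posterior ∝ prior × likelihood:
  M5: 0.3032 × 0.026 = 0.0078832
  M6: 0.3608 × 0.23 = 0.082984
  M2: 0.336 × 0.01 = 0.00336
Normalizing constant = 0.0942272.
P(M5 | defective) = 0.0078832/0.0942272 ≈ 0.0837
P(M6 | defective) = 0.082984/0.0942272 ≈ 0.8807
P(M2 | defective) = 0.00336/0.0942272 ≈ 0.0357
(Check: 0.0837+0.8807+0.0357 = 1.0001.)

M5 0.0837, M6 0.8807, M2 0.0357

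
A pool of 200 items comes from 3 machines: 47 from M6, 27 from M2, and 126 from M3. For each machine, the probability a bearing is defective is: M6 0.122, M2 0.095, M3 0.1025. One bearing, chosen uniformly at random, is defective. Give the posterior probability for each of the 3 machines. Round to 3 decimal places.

Unnormalized posteriors (prior × likelihood):
  M6: 0.235 × 0.122 = 0.02867
  M2: 0.135 × 0.095 = 0.012825
  M3: 0.63 × 0.1025 = 0.064575
Normalizing constant = 0.10607.
P(M6 | defective) = 0.02867/0.10607 ≈ 0.270
P(M2 | defective) = 0.012825/0.10607 ≈ 0.121
P(M3 | defective) = 0.064575/0.10607 ≈ 0.609

M6 0.270, M2 0.121, M3 0.609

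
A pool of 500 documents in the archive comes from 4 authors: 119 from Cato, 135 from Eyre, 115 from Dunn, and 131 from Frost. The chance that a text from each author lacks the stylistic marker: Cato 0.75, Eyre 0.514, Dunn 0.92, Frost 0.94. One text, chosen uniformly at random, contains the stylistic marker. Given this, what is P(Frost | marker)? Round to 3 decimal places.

0.070

Taking complements, P(marker | each) = Cato 0.25, Eyre 0.486, Dunn 0.08, Frost 0.06.
By Bayes' rule, posterior ∝ prior × likelihood:
  Cato: 0.238 × 0.25 = 0.0595
  Eyre: 0.27 × 0.486 = 0.13122
  Dunn: 0.23 × 0.08 = 0.0184
  Frost: 0.262 × 0.06 = 0.01572
Normalizing constant = 0.22484.
P(Frost | evidence) = 0.01572 / 0.22484 ≈ 0.070.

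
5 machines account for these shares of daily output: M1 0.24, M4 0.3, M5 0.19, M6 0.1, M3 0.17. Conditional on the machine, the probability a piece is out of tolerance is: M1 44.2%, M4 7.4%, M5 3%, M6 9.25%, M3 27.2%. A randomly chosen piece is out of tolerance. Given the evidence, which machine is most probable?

Prior × likelihood for each hypothesis:
  M1: 0.24 × 0.442 = 0.10608
  M4: 0.3 × 0.074 = 0.0222
  M5: 0.19 × 0.03 = 0.0057
  M6: 0.1 × 0.0925 = 0.00925
  M3: 0.17 × 0.272 = 0.04624
Sum = 0.18947.
Largest term belongs to M1, so M1 is most probable.

M1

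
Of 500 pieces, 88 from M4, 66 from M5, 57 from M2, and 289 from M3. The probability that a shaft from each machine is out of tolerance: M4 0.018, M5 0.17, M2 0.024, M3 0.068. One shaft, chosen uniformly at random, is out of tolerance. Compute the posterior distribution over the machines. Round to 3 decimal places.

By Bayes' rule, posterior ∝ prior × likelihood:
  M4: 0.176 × 0.018 = 0.003168
  M5: 0.132 × 0.17 = 0.02244
  M2: 0.114 × 0.024 = 0.002736
  M3: 0.578 × 0.068 = 0.039304
Total = 0.067648.
P(M4 | oversize) = 0.003168/0.067648 ≈ 0.047
P(M5 | oversize) = 0.02244/0.067648 ≈ 0.332
P(M2 | oversize) = 0.002736/0.067648 ≈ 0.040
P(M3 | oversize) = 0.039304/0.067648 ≈ 0.581

M4 0.047, M5 0.332, M2 0.040, M3 0.581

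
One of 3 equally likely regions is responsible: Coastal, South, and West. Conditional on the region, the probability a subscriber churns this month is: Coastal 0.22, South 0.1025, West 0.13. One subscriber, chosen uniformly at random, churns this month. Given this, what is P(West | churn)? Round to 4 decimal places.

0.2873

With a uniform prior (1/3 each), posterior ∝ likelihood:
  Coastal: 0.22
  South: 0.1025
  West: 0.13
Sum = 0.4525.
P(West | evidence) = 0.13 / 0.4525 ≈ 0.2873.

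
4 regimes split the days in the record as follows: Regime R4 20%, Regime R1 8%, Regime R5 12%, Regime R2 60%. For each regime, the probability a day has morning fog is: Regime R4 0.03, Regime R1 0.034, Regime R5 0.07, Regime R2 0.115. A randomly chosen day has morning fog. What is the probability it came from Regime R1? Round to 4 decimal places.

Compute prior × likelihood for every hypothesis:
  Regime R4: 0.2 × 0.03 = 0.006
  Regime R1: 0.08 × 0.034 = 0.00272
  Regime R5: 0.12 × 0.07 = 0.0084
  Regime R2: 0.6 × 0.115 = 0.069
Normalizing constant = 0.08612.
P(Regime R1 | evidence) = 0.00272 / 0.08612 ≈ 0.0316.

0.0316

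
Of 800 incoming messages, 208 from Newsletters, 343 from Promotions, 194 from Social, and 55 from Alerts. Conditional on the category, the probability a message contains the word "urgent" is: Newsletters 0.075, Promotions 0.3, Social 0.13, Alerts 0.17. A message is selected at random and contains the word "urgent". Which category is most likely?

Promotions

By Bayes' rule, posterior ∝ prior × likelihood:
  Newsletters: 0.26 × 0.075 = 0.0195
  Promotions: 0.42875 × 0.3 = 0.128625
  Social: 0.2425 × 0.13 = 0.031525
  Alerts: 0.06875 × 0.17 = 0.0116875
Sum = 0.1913375.
Largest term belongs to Promotions, so Promotions is most probable.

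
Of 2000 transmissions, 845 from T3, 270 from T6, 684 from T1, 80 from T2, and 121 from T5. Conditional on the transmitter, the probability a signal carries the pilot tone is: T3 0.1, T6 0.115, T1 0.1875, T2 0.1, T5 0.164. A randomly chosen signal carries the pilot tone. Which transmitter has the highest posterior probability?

Unnormalized posteriors (prior × likelihood):
  T3: 0.4225 × 0.1 = 0.04225
  T6: 0.135 × 0.115 = 0.015525
  T1: 0.342 × 0.1875 = 0.064125
  T2: 0.04 × 0.1 = 0.004
  T5: 0.0605 × 0.164 = 0.009922
Sum = 0.135822.
Largest term belongs to T1, so T1 is most probable.

T1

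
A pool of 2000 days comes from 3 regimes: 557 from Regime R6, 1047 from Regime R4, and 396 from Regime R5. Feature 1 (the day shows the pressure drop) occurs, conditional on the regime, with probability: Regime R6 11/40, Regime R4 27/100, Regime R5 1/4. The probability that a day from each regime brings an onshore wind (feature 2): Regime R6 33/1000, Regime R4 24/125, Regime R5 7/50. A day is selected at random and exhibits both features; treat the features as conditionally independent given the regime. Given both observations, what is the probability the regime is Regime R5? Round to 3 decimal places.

0.189

Unnormalized posteriors (prior × likelihood):
  Regime R6: 0.2785 × 0.275 × 0.033 = 0.0025273875
  Regime R4: 0.5235 × 0.27 × 0.192 = 0.02713824
  Regime R5: 0.198 × 0.25 × 0.14 = 0.00693
Normalizing constant = 0.0365956275.
P(Regime R5 | evidence) = 0.00693 / 0.0365956275 ≈ 0.189.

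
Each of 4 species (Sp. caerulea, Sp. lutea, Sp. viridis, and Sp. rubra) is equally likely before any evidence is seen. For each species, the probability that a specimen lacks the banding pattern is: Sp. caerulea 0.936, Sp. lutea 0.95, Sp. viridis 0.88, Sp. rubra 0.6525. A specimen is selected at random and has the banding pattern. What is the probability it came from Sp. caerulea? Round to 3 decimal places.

Taking complements, P(banded | each) = Sp. caerulea 0.064, Sp. lutea 0.05, Sp. viridis 0.12, Sp. rubra 0.3475.
With a uniform prior (1/4 each), posterior ∝ likelihood:
  Sp. caerulea: 0.064
  Sp. lutea: 0.05
  Sp. viridis: 0.12
  Sp. rubra: 0.3475
Total = 0.5815.
P(Sp. caerulea | evidence) = 0.064 / 0.5815 ≈ 0.110.

0.110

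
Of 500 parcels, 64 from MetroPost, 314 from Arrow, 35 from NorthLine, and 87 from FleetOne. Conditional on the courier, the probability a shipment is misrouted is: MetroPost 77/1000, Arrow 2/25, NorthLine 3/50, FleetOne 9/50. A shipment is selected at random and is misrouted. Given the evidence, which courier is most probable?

Arrow

By Bayes' rule, posterior ∝ prior × likelihood:
  MetroPost: 0.128 × 0.077 = 0.009856
  Arrow: 0.628 × 0.08 = 0.05024
  NorthLine: 0.07 × 0.06 = 0.0042
  FleetOne: 0.174 × 0.18 = 0.03132
Normalizing constant = 0.095616.
Largest term belongs to Arrow, so Arrow is most probable.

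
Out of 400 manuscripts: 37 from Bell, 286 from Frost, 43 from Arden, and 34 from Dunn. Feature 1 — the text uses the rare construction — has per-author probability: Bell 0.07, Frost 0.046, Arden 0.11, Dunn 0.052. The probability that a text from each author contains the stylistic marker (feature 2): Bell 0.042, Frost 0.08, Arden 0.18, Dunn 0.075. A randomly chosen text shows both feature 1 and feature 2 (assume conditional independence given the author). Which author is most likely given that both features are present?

Frost

Prior × likelihood for each hypothesis:
  Bell: 0.0925 × 0.07 × 0.042 = 0.00027195
  Frost: 0.715 × 0.046 × 0.08 = 0.0026312
  Arden: 0.1075 × 0.11 × 0.18 = 0.0021285
  Dunn: 0.085 × 0.052 × 0.075 = 0.0003315
Normalizing constant = 0.00536315.
Largest term belongs to Frost, so Frost is most probable.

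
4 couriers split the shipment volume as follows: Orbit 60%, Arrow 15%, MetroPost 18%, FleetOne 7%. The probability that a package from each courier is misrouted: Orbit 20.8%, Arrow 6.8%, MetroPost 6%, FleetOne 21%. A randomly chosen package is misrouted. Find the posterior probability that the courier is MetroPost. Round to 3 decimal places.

Unnormalized posteriors (prior × likelihood):
  Orbit: 0.6 × 0.208 = 0.1248
  Arrow: 0.15 × 0.068 = 0.0102
  MetroPost: 0.18 × 0.06 = 0.0108
  FleetOne: 0.07 × 0.21 = 0.0147
Sum = 0.1605.
P(MetroPost | evidence) = 0.0108 / 0.1605 ≈ 0.067.

0.067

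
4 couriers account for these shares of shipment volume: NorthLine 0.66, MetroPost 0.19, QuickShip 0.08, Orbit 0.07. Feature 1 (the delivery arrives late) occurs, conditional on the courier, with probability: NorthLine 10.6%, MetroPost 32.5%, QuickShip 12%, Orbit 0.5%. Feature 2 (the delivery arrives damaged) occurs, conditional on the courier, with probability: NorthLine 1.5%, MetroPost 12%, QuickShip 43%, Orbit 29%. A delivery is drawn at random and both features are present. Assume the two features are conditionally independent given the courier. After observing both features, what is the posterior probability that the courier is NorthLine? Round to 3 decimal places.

Prior × likelihood for each hypothesis:
  NorthLine: 0.66 × 0.106 × 0.015 = 0.0010494
  MetroPost: 0.19 × 0.325 × 0.12 = 0.00741
  QuickShip: 0.08 × 0.12 × 0.43 = 0.004128
  Orbit: 0.07 × 0.005 × 0.29 = 0.0001015
Normalizing constant = 0.0126889.
P(NorthLine | evidence) = 0.0010494 / 0.0126889 ≈ 0.083.

0.083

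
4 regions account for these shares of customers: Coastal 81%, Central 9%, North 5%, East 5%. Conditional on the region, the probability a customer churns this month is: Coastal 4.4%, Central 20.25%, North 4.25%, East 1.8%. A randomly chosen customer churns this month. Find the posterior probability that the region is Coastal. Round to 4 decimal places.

By Bayes' rule, posterior ∝ prior × likelihood:
  Coastal: 0.81 × 0.044 = 0.03564
  Central: 0.09 × 0.2025 = 0.018225
  North: 0.05 × 0.0425 = 0.002125
  East: 0.05 × 0.018 = 0.0009
Normalizing constant = 0.05689.
P(Coastal | evidence) = 0.03564 / 0.05689 ≈ 0.6265.

0.6265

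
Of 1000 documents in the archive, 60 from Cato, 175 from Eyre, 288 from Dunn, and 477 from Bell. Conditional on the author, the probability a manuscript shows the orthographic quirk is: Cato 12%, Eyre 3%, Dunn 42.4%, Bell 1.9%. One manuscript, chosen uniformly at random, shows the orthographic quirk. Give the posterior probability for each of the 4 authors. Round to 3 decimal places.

Prior × likelihood for each hypothesis:
  Cato: 0.06 × 0.12 = 0.0072
  Eyre: 0.175 × 0.03 = 0.00525
  Dunn: 0.288 × 0.424 = 0.122112
  Bell: 0.477 × 0.019 = 0.009063
Total = 0.143625.
P(Cato | quirk) = 0.0072/0.143625 ≈ 0.050
P(Eyre | quirk) = 0.00525/0.143625 ≈ 0.037
P(Dunn | quirk) = 0.122112/0.143625 ≈ 0.850
P(Bell | quirk) = 0.009063/0.143625 ≈ 0.063

Cato 0.050, Eyre 0.037, Dunn 0.850, Bell 0.063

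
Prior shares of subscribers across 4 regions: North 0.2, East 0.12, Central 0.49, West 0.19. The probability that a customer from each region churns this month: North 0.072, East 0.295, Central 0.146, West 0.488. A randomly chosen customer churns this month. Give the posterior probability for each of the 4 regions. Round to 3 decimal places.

North 0.067, East 0.165, Central 0.334, West 0.433

Prior × likelihood for each hypothesis:
  North: 0.2 × 0.072 = 0.0144
  East: 0.12 × 0.295 = 0.0354
  Central: 0.49 × 0.146 = 0.07154
  West: 0.19 × 0.488 = 0.09272
Sum = 0.21406.
P(North | churn) = 0.0144/0.21406 ≈ 0.067
P(East | churn) = 0.0354/0.21406 ≈ 0.165
P(Central | churn) = 0.07154/0.21406 ≈ 0.334
P(West | churn) = 0.09272/0.21406 ≈ 0.433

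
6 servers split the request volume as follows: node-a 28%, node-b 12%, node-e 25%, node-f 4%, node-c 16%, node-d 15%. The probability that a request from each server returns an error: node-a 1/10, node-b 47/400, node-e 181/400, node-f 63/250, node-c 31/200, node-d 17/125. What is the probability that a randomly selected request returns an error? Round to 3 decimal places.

0.211

Prior × likelihood for each hypothesis:
  node-a: 0.28 × 0.1 = 0.028
  node-b: 0.12 × 0.1175 = 0.0141
  node-e: 0.25 × 0.4525 = 0.113125
  node-f: 0.04 × 0.252 = 0.01008
  node-c: 0.16 × 0.155 = 0.0248
  node-d: 0.15 × 0.136 = 0.0204
P(error) = 0.028 + 0.0141 + 0.113125 + 0.01008 + 0.0248 + 0.0204 = 0.210505 → 0.211.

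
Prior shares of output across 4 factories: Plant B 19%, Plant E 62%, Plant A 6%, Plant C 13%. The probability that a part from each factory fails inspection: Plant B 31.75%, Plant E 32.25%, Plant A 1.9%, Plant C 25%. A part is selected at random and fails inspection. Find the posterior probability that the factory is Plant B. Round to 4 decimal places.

Compute prior × likelihood for every hypothesis:
  Plant B: 0.19 × 0.3175 = 0.060325
  Plant E: 0.62 × 0.3225 = 0.19995
  Plant A: 0.06 × 0.019 = 0.00114
  Plant C: 0.13 × 0.25 = 0.0325
Normalizing constant = 0.293915.
P(Plant B | evidence) = 0.060325 / 0.293915 ≈ 0.2052.

0.2052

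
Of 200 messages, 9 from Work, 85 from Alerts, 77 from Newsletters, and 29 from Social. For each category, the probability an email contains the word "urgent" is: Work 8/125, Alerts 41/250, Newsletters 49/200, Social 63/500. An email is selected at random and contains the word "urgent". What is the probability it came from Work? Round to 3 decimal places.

0.016

Compute prior × likelihood for every hypothesis:
  Work: 0.045 × 0.064 = 0.00288
  Alerts: 0.425 × 0.164 = 0.0697
  Newsletters: 0.385 × 0.245 = 0.094325
  Social: 0.145 × 0.126 = 0.01827
Total = 0.185175.
P(Work | evidence) = 0.00288 / 0.185175 ≈ 0.016.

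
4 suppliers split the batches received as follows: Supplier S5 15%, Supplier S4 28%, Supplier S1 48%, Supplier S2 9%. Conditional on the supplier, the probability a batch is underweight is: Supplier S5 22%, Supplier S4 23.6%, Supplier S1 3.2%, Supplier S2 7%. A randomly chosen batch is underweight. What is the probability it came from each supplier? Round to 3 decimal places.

Compute prior × likelihood for every hypothesis:
  Supplier S5: 0.15 × 0.22 = 0.033
  Supplier S4: 0.28 × 0.236 = 0.06608
  Supplier S1: 0.48 × 0.032 = 0.01536
  Supplier S2: 0.09 × 0.07 = 0.0063
Sum = 0.12074.
P(Supplier S5 | underweight) = 0.033/0.12074 ≈ 0.273
P(Supplier S4 | underweight) = 0.06608/0.12074 ≈ 0.547
P(Supplier S1 | underweight) = 0.01536/0.12074 ≈ 0.127
P(Supplier S2 | underweight) = 0.0063/0.12074 ≈ 0.052
(Check: 0.273+0.547+0.127+0.052 = 0.999.)

Supplier S5 0.273, Supplier S4 0.547, Supplier S1 0.127, Supplier S2 0.052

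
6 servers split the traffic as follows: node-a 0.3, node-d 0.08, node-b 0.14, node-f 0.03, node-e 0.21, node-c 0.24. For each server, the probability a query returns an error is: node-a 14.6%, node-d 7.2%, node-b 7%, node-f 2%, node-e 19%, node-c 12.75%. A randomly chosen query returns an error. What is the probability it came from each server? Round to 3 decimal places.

By Bayes' rule, posterior ∝ prior × likelihood:
  node-a: 0.3 × 0.146 = 0.0438
  node-d: 0.08 × 0.072 = 0.00576
  node-b: 0.14 × 0.07 = 0.0098
  node-f: 0.03 × 0.02 = 0.0006
  node-e: 0.21 × 0.19 = 0.0399
  node-c: 0.24 × 0.1275 = 0.0306
Normalizing constant = 0.13046.
P(node-a | error) = 0.0438/0.13046 ≈ 0.336
P(node-d | error) = 0.00576/0.13046 ≈ 0.044
P(node-b | error) = 0.0098/0.13046 ≈ 0.075
P(node-f | error) = 0.0006/0.13046 ≈ 0.005
P(node-e | error) = 0.0399/0.13046 ≈ 0.306
P(node-c | error) = 0.0306/0.13046 ≈ 0.235
(Check: 0.336+0.044+0.075+0.005+0.306+0.235 = 1.001.)

node-a 0.336, node-d 0.044, node-b 0.075, node-f 0.005, node-e 0.306, node-c 0.235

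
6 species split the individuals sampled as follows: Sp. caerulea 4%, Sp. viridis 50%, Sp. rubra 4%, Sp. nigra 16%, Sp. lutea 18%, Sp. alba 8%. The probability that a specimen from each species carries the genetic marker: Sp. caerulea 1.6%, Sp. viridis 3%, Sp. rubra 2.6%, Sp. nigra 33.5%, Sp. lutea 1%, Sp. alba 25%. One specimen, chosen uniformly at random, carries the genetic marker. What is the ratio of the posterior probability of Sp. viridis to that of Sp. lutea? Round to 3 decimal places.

Unnormalized posteriors (prior × likelihood):
  Sp. caerulea: 0.04 × 0.016 = 0.00064
  Sp. viridis: 0.5 × 0.03 = 0.015
  Sp. rubra: 0.04 × 0.026 = 0.00104
  Sp. nigra: 0.16 × 0.335 = 0.0536
  Sp. lutea: 0.18 × 0.01 = 0.0018
  Sp. alba: 0.08 × 0.25 = 0.02
Normalizing constant = 0.09208.
The ratio is 0.015 / 0.0018 (the normalizer cancels) = 8.333.

8.333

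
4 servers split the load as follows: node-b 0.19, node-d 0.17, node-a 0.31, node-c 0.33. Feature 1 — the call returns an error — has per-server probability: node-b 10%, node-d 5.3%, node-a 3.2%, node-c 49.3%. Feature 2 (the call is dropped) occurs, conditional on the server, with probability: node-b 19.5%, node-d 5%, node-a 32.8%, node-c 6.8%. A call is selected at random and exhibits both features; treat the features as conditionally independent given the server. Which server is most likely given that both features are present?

node-c

Compute prior × likelihood for every hypothesis:
  node-b: 0.19 × 0.1 × 0.195 = 0.003705
  node-d: 0.17 × 0.053 × 0.05 = 0.0004505
  node-a: 0.31 × 0.032 × 0.328 = 0.00325376
  node-c: 0.33 × 0.493 × 0.068 = 0.01106292
Sum = 0.01847218.
Largest term belongs to node-c, so node-c is most probable.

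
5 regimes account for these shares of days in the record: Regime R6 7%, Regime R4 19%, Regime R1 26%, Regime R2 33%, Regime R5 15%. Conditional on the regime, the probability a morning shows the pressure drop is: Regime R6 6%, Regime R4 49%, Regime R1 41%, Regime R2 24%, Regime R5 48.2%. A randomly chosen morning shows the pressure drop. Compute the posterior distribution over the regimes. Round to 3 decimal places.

By Bayes' rule, posterior ∝ prior × likelihood:
  Regime R6: 0.07 × 0.06 = 0.0042
  Regime R4: 0.19 × 0.49 = 0.0931
  Regime R1: 0.26 × 0.41 = 0.1066
  Regime R2: 0.33 × 0.24 = 0.0792
  Regime R5: 0.15 × 0.482 = 0.0723
Total = 0.3554.
P(Regime R6 | drop) = 0.0042/0.3554 ≈ 0.012
P(Regime R4 | drop) = 0.0931/0.3554 ≈ 0.262
P(Regime R1 | drop) = 0.1066/0.3554 ≈ 0.300
P(Regime R2 | drop) = 0.0792/0.3554 ≈ 0.223
P(Regime R5 | drop) = 0.0723/0.3554 ≈ 0.203
(Check: 0.012+0.262+0.300+0.223+0.203 = 1.000.)

Regime R6 0.012, Regime R4 0.262, Regime R1 0.300, Regime R2 0.223, Regime R5 0.203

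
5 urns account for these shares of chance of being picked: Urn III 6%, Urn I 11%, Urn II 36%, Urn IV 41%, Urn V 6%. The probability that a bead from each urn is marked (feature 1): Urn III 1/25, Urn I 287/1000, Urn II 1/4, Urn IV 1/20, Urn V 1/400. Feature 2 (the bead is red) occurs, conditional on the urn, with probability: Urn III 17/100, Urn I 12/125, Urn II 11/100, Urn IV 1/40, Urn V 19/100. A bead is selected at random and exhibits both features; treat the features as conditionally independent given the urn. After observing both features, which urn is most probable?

By Bayes' rule, posterior ∝ prior × likelihood:
  Urn III: 0.06 × 0.04 × 0.17 = 0.000408
  Urn I: 0.11 × 0.287 × 0.096 = 0.00303072
  Urn II: 0.36 × 0.25 × 0.11 = 0.0099
  Urn IV: 0.41 × 0.05 × 0.025 = 0.0005125
  Urn V: 0.06 × 0.0025 × 0.19 = 0.0000285
Sum = 0.01387972.
Largest term belongs to Urn II, so Urn II is most probable.

Urn II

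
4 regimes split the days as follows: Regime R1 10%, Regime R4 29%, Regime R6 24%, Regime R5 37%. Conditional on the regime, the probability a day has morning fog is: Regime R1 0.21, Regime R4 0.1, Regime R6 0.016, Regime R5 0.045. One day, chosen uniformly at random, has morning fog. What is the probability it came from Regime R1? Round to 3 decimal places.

Unnormalized posteriors (prior × likelihood):
  Regime R1: 0.1 × 0.21 = 0.021
  Regime R4: 0.29 × 0.1 = 0.029
  Regime R6: 0.24 × 0.016 = 0.00384
  Regime R5: 0.37 × 0.045 = 0.01665
Sum = 0.07049.
P(Regime R1 | evidence) = 0.021 / 0.07049 ≈ 0.298.

0.298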